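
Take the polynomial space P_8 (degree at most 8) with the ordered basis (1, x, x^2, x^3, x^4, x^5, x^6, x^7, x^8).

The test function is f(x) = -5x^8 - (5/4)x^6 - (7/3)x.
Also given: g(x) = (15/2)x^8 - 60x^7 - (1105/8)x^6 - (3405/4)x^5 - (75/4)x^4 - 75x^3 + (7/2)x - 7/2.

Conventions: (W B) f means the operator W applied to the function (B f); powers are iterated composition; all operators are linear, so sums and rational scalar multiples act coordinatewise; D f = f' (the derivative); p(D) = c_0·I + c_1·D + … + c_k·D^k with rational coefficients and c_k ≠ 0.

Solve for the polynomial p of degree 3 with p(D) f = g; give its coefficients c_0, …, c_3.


p(D) = -(3/2)·I + (3/2)·D + (1/2)·D^2 + (1/2)·D^3, i.e. c_0 = -3/2, c_1 = 3/2, c_2 = 1/2, c_3 = 1/2

D^0 f = -5x^8 - (5/4)x^6 - (7/3)x
D^1 f = -40x^7 - (15/2)x^5 - 7/3
D^2 f = -280x^6 - (75/2)x^4
D^3 f = -1680x^5 - 150x^3
matching coefficients of g against c_0 f + c_1 Df + … from the top degree down determines the c_i
solution: c_0 = -3/2, c_1 = 3/2, c_2 = 1/2, c_3 = 1/2


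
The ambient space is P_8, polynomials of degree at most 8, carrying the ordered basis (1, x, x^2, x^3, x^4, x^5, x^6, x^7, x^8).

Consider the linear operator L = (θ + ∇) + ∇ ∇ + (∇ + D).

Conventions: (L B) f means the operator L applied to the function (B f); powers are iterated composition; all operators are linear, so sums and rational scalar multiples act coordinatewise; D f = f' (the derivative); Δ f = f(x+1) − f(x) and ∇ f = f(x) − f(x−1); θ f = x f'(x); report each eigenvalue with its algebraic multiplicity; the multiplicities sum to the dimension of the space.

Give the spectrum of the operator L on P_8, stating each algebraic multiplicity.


λ = 0 (multiplicity 1), λ = 1 (multiplicity 1), λ = 2 (multiplicity 1), λ = 3 (multiplicity 1), λ = 4 (multiplicity 1), λ = 5 (multiplicity 1), λ = 6 (multiplicity 1), λ = 7 (multiplicity 1), λ = 8 (multiplicity 1)

image of 1: 0
image of x: x + 3
image of x^2: 2x^2 + 6x
image of x^3: 3x^3 + 9x^2 - 4
image of x^4: 4x^4 + 12x^3 - 16x + 12
image of x^5: 5x^5 + 15x^4 - 40x^2 + 60x - 28
image of x^6: 6x^6 + 18x^5 - 80x^3 + 180x^2 - 168x + 60
image of x^7: 7x^7 + 21x^6 - 140x^4 + 420x^3 - 588x^2 + 420x - 124
image of x^8: 8x^8 + 24x^7 - 224x^5 + 840x^4 - 1568x^3 + 1680x^2 - 992x + 252
the matrix is upper triangular; its diagonal is (0, 1, 2, 3, 4, 5, 6, 7, 8)
for a triangular matrix the eigenvalues are the diagonal entries, with algebraic multiplicity their repetition count


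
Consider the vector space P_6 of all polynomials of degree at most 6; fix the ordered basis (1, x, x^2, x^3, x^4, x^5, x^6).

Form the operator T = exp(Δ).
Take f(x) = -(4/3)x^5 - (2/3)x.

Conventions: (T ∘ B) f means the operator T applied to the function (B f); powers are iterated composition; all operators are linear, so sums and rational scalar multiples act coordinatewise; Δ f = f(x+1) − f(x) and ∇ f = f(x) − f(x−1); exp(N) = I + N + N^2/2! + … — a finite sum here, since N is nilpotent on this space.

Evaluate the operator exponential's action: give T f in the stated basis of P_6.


the result is g(x) = -(4/3)x^5 - (20/3)x^4 - (80/3)x^3 - (200/3)x^2 - (302/3)x - 70

order-1 term: -(20/3)x^4 - (40/3)x^3 - (40/3)x^2 - (20/3)x - 2
order-2 term: -(40/3)x^3 - 40x^2 - (140/3)x - 20
order-3 term: -(40/3)x^2 - 40x - 100/3
order-4 term: -(20/3)x - 40/3
order-5 term: -4/3
the series for exp(Δ) f terminates at order 5
exp(Δ) f = -(4/3)x^5 - (20/3)x^4 - (80/3)x^3 - (200/3)x^2 - (302/3)x - 70


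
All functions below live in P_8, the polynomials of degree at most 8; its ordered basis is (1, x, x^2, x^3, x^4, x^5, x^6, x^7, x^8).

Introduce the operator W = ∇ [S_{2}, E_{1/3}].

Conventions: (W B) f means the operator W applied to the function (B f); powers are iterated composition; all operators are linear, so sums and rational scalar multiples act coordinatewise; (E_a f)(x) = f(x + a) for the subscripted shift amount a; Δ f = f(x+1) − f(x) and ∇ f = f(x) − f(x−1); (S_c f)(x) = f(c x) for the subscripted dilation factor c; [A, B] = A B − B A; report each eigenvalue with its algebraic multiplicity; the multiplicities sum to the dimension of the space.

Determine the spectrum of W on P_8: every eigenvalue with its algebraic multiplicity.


λ = 0 (multiplicity 9)

image of 1: 0
image of x: 0
image of x^2: -4/3
image of x^3: -8x + 2
image of x^4: -32x^2 + 16x - 128/27
image of x^5: -(320/3)x^3 + 80x^2 - (1280/27)x + 230/27
image of x^6: -320x^4 + 320x^3 - (2560/9)x^2 + (920/9)x - 1288/81
image of x^7: -896x^5 + 1120x^4 - (35840/27)x^3 + (6440/9)x^2 - (18032/81)x + 2282/81
image of x^8: -(7168/3)x^6 + 3584x^5 - (143360/27)x^4 + (103040/27)x^3 - (144256/81)x^2 + (36512/81)x - 108448/2187
the matrix is upper triangular; its diagonal is (0, 0, 0, 0, 0, 0, 0, 0, 0)
for a triangular matrix the eigenvalues are the diagonal entries, with algebraic multiplicity their repetition count


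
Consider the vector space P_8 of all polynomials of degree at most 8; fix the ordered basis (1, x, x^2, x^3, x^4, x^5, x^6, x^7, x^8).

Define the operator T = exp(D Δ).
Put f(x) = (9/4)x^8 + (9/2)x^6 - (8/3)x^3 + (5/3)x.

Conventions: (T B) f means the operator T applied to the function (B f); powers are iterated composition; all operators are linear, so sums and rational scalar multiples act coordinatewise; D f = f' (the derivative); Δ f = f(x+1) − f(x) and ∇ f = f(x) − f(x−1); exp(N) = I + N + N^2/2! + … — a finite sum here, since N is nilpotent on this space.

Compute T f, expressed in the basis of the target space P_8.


order-1 term: 126x^6 + 378x^5 + 765x^4 + 900x^3 + 648x^2 + 245x + 37
order-2 term: 1890x^4 + 7560x^3 + 14040x^2 + 12960x + 4851
order-3 term: 7560x^2 + 22680x + 19440
order-4 term: 3780
the series for exp(D Δ) f terminates at order 4
exp(D Δ) f = (9/4)x^8 + (261/2)x^6 + 378x^5 + 2655x^4 + (25372/3)x^3 + 22248x^2 + (107660/3)x + 28108

the image equals g(x) = (9/4)x^8 + (261/2)x^6 + 378x^5 + 2655x^4 + (25372/3)x^3 + 22248x^2 + (107660/3)x + 28108


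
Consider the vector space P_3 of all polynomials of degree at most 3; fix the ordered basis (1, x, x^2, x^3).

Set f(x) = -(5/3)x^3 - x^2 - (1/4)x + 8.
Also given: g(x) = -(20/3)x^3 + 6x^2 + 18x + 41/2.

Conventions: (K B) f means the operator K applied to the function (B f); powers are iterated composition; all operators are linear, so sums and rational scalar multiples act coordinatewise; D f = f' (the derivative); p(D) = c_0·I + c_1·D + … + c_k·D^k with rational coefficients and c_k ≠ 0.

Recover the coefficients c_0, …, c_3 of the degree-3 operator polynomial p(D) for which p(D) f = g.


c_0 = 4, c_1 = -2, c_2 = -3/2, c_3 = 3/2

D^0 f = -(5/3)x^3 - x^2 - (1/4)x + 8
D^1 f = -5x^2 - 2x - 1/4
D^2 f = -10x - 2
D^3 f = -10
matching coefficients of g against c_0 f + c_1 Df + … from the top degree down determines the c_i
solution: c_0 = 4, c_1 = -2, c_2 = -3/2, c_3 = 3/2


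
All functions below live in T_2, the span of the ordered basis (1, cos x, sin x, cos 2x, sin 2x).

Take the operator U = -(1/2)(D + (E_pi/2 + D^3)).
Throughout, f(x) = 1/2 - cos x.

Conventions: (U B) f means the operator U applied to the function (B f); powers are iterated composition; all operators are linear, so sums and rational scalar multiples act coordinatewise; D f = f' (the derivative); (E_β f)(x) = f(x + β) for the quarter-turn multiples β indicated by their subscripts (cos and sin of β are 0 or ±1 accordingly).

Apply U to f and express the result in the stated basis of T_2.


D f = sin x
E_pi/2 f = 1/2 + sin x
D f = sin x
D D f = cos x
D D D f = -sin x
(E_pi/2 + D^3) f = 1/2
(D + (E_pi/2 + D^3)) f = 1/2 + sin x
(-(1/2)(D + (E_pi/2 + D^3))) f = -1/4 - (1/2)sin x

g(x) = -1/4 - (1/2)sin x


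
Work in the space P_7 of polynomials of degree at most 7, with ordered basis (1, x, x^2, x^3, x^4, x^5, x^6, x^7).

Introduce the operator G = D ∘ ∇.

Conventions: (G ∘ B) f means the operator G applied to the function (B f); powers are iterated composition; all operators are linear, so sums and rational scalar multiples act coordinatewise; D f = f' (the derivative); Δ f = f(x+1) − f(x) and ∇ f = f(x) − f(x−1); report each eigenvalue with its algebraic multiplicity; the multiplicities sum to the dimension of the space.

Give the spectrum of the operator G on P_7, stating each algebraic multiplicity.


λ = 0 (multiplicity 8)

image of 1: 0
image of x: 0
image of x^2: 2
image of x^3: 6x - 3
image of x^4: 12x^2 - 12x + 4
image of x^5: 20x^3 - 30x^2 + 20x - 5
image of x^6: 30x^4 - 60x^3 + 60x^2 - 30x + 6
image of x^7: 42x^5 - 105x^4 + 140x^3 - 105x^2 + 42x - 7
the matrix is upper triangular; its diagonal is (0, 0, 0, 0, 0, 0, 0, 0)
for a triangular matrix the eigenvalues are the diagonal entries, with algebraic multiplicity their repetition count


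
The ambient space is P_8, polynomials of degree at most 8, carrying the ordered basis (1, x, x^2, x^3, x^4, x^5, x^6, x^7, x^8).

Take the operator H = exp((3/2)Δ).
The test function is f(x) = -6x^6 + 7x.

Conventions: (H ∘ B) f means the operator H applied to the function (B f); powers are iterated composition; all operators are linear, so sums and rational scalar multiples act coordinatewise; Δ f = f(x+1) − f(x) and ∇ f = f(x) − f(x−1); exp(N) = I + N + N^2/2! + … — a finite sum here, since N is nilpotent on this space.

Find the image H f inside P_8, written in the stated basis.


g(x) = -6x^6 - 54x^5 - (675/2)x^4 - 1395x^3 - (30645/8)x^2 - (51163/8)x - 158901/32

order-1 term: -54x^5 - 135x^4 - 180x^3 - 135x^2 - 54x + 3/2
order-2 term: -(405/2)x^4 - 810x^3 - (2835/2)x^2 - 1215x - 837/2
order-3 term: -405x^3 - (3645/2)x^2 - (6075/2)x - 3645/2
order-4 term: -(3645/8)x^2 - (3645/2)x - 15795/8
order-5 term: -(2187/8)x - 10935/16
order-6 term: -2187/32
the series for exp((3/2)Δ) f terminates at order 6
exp((3/2)Δ) f = -6x^6 - 54x^5 - (675/2)x^4 - 1395x^3 - (30645/8)x^2 - (51163/8)x - 158901/32


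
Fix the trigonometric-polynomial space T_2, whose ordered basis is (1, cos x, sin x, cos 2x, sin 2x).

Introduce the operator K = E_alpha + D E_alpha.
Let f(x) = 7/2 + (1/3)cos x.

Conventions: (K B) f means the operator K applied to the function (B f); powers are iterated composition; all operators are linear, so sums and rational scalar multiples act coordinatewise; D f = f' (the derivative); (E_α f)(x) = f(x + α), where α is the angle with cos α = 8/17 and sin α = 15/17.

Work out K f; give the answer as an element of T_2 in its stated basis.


g(x) = 7/2 - (7/51)cos x - (23/51)sin x

E_alpha f = 7/2 + (8/51)cos x - (5/17)sin x
E_alpha f = 7/2 + (8/51)cos x - (5/17)sin x
D E_alpha f = -(5/17)cos x - (8/51)sin x
(E_alpha + D E_alpha) f = 7/2 - (7/51)cos x - (23/51)sin x


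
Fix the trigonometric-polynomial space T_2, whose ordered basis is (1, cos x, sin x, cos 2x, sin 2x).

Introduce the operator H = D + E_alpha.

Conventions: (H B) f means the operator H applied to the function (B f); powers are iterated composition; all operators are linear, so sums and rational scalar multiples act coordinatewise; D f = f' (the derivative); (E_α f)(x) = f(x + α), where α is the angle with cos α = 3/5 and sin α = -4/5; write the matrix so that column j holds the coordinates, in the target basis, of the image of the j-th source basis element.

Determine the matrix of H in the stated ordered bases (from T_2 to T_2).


image of 1: 1
image of cos x: (3/5)cos x - (1/5)sin x
image of sin x: (1/5)cos x + (3/5)sin x
image of cos 2x: -(7/25)cos 2x - (26/25)sin 2x
image of sin 2x: (26/25)cos 2x - (7/25)sin 2x
each image's coordinates form column j of the matrix

the matrix is [[1, 0, 0, 0, 0]; [0, 3/5, 1/5, 0, 0]; [0, -1/5, 3/5, 0, 0]; [0, 0, 0, -7/25, 26/25]; [0, 0, 0, -26/25, -7/25]] (rows listed top to bottom)


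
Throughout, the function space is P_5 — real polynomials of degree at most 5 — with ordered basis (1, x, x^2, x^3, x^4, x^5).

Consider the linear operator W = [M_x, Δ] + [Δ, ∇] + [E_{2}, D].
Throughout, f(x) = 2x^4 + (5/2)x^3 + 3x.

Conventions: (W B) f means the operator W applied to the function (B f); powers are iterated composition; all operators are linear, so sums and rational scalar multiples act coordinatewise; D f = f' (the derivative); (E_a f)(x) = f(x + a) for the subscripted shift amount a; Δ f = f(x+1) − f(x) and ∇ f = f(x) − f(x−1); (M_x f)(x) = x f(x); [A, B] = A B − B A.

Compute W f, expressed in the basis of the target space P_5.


Δ f = 8x^3 + (39/2)x^2 + (31/2)x + 15/2
M_x Δ f = 8x^4 + (39/2)x^3 + (31/2)x^2 + (15/2)x
M_x f = 2x^5 + (5/2)x^4 + 3x^2
Δ M_x f = 10x^4 + 30x^3 + 35x^2 + 26x + 15/2
[M_x, Δ] f = -2x^4 - (21/2)x^3 - (39/2)x^2 - (37/2)x - 15/2
∇ f = 8x^3 - (9/2)x^2 + (1/2)x + 7/2
Δ ∇ f = 24x^2 + 15x + 4
Δ f = 8x^3 + (39/2)x^2 + (31/2)x + 15/2
∇ Δ f = 24x^2 + 15x + 4
[Δ, ∇] f = 0
D f = 8x^3 + (15/2)x^2 + 3
E_{2} D f = 8x^3 + (111/2)x^2 + 126x + 97
E_{2} f = 2x^4 + (37/2)x^3 + 63x^2 + 97x + 58
D E_{2} f = 8x^3 + (111/2)x^2 + 126x + 97
[E_{2}, D] f = 0
([M_x, Δ] + [Δ, ∇] + [E_{2}, D]) f = -2x^4 - (21/2)x^3 - (39/2)x^2 - (37/2)x - 15/2

the image equals g(x) = -2x^4 - (21/2)x^3 - (39/2)x^2 - (37/2)x - 15/2


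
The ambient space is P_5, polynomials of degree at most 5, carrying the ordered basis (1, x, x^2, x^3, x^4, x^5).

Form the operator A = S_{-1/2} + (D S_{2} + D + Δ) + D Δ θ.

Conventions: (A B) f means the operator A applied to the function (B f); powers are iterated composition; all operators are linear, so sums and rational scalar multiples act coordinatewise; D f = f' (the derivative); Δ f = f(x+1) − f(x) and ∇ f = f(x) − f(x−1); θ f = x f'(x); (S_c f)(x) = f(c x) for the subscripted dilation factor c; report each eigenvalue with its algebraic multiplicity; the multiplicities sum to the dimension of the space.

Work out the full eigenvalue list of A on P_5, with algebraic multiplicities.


λ = -1/2 (multiplicity 1), λ = -1/8 (multiplicity 1), λ = -1/32 (multiplicity 1), λ = 1/16 (multiplicity 1), λ = 1/4 (multiplicity 1), λ = 1 (multiplicity 1)

image of 1: 1
image of x: -(1/2)x + 4
image of x^2: (1/4)x^2 + 12x + 5
image of x^3: -(1/8)x^3 + 30x^2 + 21x + 10
image of x^4: (1/16)x^4 + 72x^3 + 54x^2 + 52x + 17
image of x^5: -(1/32)x^5 + 170x^4 + 110x^3 + 160x^2 + 105x + 26
the matrix is upper triangular; its diagonal is (1, -1/2, 1/4, -1/8, 1/16, -1/32)
for a triangular matrix the eigenvalues are the diagonal entries, with algebraic multiplicity their repetition count


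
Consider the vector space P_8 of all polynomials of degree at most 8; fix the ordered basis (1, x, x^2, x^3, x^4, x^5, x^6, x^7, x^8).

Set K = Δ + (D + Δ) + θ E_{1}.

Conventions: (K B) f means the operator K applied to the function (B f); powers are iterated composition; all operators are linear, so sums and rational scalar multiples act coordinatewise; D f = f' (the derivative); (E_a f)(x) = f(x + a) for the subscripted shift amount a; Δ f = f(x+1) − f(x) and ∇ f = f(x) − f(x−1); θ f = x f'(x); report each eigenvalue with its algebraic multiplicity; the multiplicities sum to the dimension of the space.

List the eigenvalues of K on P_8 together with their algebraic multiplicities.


λ = 0 (multiplicity 1), λ = 1 (multiplicity 1), λ = 2 (multiplicity 1), λ = 3 (multiplicity 1), λ = 4 (multiplicity 1), λ = 5 (multiplicity 1), λ = 6 (multiplicity 1), λ = 7 (multiplicity 1), λ = 8 (multiplicity 1)

image of 1: 0
image of x: x + 3
image of x^2: 2x^2 + 8x + 2
image of x^3: 3x^3 + 15x^2 + 9x + 2
image of x^4: 4x^4 + 24x^3 + 24x^2 + 12x + 2
image of x^5: 5x^5 + 35x^4 + 50x^3 + 40x^2 + 15x + 2
image of x^6: 6x^6 + 48x^5 + 90x^4 + 100x^3 + 60x^2 + 18x + 2
image of x^7: 7x^7 + 63x^6 + 147x^5 + 210x^4 + 175x^3 + 84x^2 + 21x + 2
image of x^8: 8x^8 + 80x^7 + 224x^6 + 392x^5 + 420x^4 + 280x^3 + 112x^2 + 24x + 2
the matrix is upper triangular; its diagonal is (0, 1, 2, 3, 4, 5, 6, 7, 8)
for a triangular matrix the eigenvalues are the diagonal entries, with algebraic multiplicity their repetition count


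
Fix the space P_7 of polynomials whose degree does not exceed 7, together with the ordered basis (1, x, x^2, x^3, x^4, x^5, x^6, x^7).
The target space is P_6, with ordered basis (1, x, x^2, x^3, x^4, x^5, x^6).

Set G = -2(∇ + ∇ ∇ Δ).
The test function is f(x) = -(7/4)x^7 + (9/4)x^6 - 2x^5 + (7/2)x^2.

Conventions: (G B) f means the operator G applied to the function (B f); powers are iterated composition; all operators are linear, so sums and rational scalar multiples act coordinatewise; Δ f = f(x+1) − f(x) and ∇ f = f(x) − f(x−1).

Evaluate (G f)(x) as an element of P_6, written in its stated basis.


g(x) = (49/2)x^6 - (201/2)x^5 + 945x^4 - (4525/2)x^3 + 3436x^2 - (5211/2)x + 850

∇ f = -(49/4)x^6 + (201/4)x^5 - 105x^4 + (505/4)x^3 - (181/2)x^2 + (171/4)x - 19/2
Δ f = -(49/4)x^6 - (93/4)x^5 - (75/2)x^4 - (145/4)x^3 - 23x^2 - (7/4)x + 2
∇ Δ f = -(147/2)x^5 + (135/2)x^4 - (325/2)x^3 + (135/2)x^2 - (89/2)x + 23/2
∇ ∇ Δ f = -(735/2)x^4 + 1005x^3 - (3255/2)x^2 + 1260x - 831/2
(∇ + ∇ ∇ Δ) f = -(49/4)x^6 + (201/4)x^5 - (945/2)x^4 + (4525/4)x^3 - 1718x^2 + (5211/4)x - 425
(-2(∇ + ∇ ∇ Δ)) f = (49/2)x^6 - (201/2)x^5 + 945x^4 - (4525/2)x^3 + 3436x^2 - (5211/2)x + 850


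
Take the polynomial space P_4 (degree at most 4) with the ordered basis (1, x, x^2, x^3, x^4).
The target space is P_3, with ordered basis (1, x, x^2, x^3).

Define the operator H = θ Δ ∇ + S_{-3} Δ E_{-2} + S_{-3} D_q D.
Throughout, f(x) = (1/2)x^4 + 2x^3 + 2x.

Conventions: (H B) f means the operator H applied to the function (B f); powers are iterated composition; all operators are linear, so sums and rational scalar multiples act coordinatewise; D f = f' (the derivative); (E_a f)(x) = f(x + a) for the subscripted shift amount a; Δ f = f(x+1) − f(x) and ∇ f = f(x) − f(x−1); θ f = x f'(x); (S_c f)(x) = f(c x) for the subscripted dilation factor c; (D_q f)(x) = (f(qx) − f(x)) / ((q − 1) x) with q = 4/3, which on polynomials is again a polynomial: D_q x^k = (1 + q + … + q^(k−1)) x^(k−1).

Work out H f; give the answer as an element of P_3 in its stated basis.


∇ f = 2x^3 + 3x^2 - 4x + 7/2
Δ ∇ f = 6x^2 + 12x + 1
θ Δ ∇ f = 12x^2 + 12x
E_{-2} f = (1/2)x^4 - 2x^3 + 10x - 12
Δ E_{-2} f = 2x^3 - 3x^2 - 4x + 17/2
S_{-3} Δ E_{-2} f = -54x^3 - 27x^2 + 12x + 17/2
D f = 2x^3 + 6x^2 + 2
D_q D f = (74/9)x^2 + 14x
S_{-3} D_q D f = 74x^2 - 42x
(θ Δ ∇ + S_{-3} Δ E_{-2} + S_{-3} D_q D) f = -54x^3 + 59x^2 - 18x + 17/2

the result is g(x) = -54x^3 + 59x^2 - 18x + 17/2


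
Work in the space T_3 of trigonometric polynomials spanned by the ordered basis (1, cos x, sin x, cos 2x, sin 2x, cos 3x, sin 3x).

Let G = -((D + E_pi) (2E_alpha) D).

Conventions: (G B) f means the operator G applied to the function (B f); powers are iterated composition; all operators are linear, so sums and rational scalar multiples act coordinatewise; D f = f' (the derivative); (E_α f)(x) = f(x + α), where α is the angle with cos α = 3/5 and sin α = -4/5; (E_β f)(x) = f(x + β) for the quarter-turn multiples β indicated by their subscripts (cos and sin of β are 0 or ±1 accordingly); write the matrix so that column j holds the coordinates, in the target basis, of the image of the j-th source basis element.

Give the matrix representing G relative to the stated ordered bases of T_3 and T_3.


the matrix is [[0, 0, 0, 0, 0, 0, 0]; [0, 14/5, -2/5, 0, 0, 0, 0]; [0, 2/5, 14/5, 0, 0, 0, 0]; [0, 0, 0, -152/25, -164/25, 0, 0]; [0, 0, 0, 164/25, -152/25, 0, 0]; [0, 0, 0, 0, 0, -1842/125, -1494/125]; [0, 0, 0, 0, 0, 1494/125, -1842/125]] (rows listed top to bottom)

image of 1: 0
image of cos x: (14/5)cos x + (2/5)sin x
image of sin x: -(2/5)cos x + (14/5)sin x
image of cos 2x: -(152/25)cos 2x + (164/25)sin 2x
image of sin 2x: -(164/25)cos 2x - (152/25)sin 2x
image of cos 3x: -(1842/125)cos 3x + (1494/125)sin 3x
image of sin 3x: -(1494/125)cos 3x - (1842/125)sin 3x
each image's coordinates form column j of the matrix


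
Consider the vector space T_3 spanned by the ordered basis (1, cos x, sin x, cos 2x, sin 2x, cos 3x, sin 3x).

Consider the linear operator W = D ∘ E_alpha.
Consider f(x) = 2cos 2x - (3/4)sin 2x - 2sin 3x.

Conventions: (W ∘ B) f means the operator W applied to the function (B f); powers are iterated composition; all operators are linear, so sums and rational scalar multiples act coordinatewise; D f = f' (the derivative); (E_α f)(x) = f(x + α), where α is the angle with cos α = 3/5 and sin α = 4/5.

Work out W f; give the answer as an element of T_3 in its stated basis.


the image equals g(x) = -(171/50)cos 2x + (64/25)sin 2x + (702/125)cos 3x + (264/125)sin 3x

E_alpha f = -(32/25)cos 2x - (171/100)sin 2x - (88/125)cos 3x + (234/125)sin 3x
D E_alpha f = -(171/50)cos 2x + (64/25)sin 2x + (702/125)cos 3x + (264/125)sin 3x


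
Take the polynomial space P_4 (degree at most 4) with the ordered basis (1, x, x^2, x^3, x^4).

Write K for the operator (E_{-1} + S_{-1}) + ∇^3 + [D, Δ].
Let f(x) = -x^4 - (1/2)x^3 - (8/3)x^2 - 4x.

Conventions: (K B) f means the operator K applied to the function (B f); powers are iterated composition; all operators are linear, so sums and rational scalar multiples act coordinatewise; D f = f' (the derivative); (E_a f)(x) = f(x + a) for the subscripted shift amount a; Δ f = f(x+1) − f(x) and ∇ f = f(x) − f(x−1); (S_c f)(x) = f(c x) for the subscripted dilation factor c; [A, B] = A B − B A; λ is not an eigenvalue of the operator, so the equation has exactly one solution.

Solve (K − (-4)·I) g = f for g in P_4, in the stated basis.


write g with unknown coordinates in the stated basis and equate coefficients in (K − (-4)·I) g = f
solving from the highest basis element down gives g = -(1/6)x^4 - (7/24)x^3 - (61/144)x^2 - (23/144)x - 37/54
check: K g = -(1/3)x^4 + (2/3)x^3 - (35/36)x^2 - (121/36)x + 74/27
so K g − (-4)·g = -x^4 - (1/2)x^3 - (8/3)x^2 - 4x = f ✓

the image equals g(x) = -(1/6)x^4 - (7/24)x^3 - (61/144)x^2 - (23/144)x - 37/54


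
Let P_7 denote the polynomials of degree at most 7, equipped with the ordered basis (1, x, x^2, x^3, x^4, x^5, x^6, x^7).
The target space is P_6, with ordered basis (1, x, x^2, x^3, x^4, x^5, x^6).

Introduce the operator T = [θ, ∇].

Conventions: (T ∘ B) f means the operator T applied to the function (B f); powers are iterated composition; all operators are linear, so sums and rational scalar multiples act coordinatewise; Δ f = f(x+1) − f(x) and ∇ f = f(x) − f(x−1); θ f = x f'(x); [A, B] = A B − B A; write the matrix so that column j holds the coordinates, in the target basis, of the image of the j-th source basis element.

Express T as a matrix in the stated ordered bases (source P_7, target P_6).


image of 1: 0
image of x: -1
image of x^2: -2x + 2
image of x^3: -3x^2 + 6x - 3
image of x^4: -4x^3 + 12x^2 - 12x + 4
image of x^5: -5x^4 + 20x^3 - 30x^2 + 20x - 5
image of x^6: -6x^5 + 30x^4 - 60x^3 + 60x^2 - 30x + 6
image of x^7: -7x^6 + 42x^5 - 105x^4 + 140x^3 - 105x^2 + 42x - 7
each image's coordinates form column j of the matrix

the matrix is [[0, -1, 2, -3, 4, -5, 6, -7]; [0, 0, -2, 6, -12, 20, -30, 42]; [0, 0, 0, -3, 12, -30, 60, -105]; [0, 0, 0, 0, -4, 20, -60, 140]; [0, 0, 0, 0, 0, -5, 30, -105]; [0, 0, 0, 0, 0, 0, -6, 42]; [0, 0, 0, 0, 0, 0, 0, -7]] (rows listed top to bottom)


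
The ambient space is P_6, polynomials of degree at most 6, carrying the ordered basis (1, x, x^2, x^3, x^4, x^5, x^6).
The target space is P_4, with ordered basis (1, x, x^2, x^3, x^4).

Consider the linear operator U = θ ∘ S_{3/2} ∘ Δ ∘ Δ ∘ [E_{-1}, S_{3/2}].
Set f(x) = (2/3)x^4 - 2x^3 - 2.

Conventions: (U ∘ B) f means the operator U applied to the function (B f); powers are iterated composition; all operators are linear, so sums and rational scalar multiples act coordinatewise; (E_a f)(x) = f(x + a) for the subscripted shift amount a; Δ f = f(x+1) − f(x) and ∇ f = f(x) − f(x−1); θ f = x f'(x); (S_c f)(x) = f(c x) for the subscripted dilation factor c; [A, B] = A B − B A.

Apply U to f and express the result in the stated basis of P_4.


the image equals g(x) = -(81/2)x

S_{3/2} f = (27/8)x^4 - (27/4)x^3 - 2
E_{-1} S_{3/2} f = (27/8)x^4 - (81/4)x^3 + (81/2)x^2 - (135/4)x + 65/8
E_{-1} f = (2/3)x^4 - (14/3)x^3 + 10x^2 - (26/3)x + 2/3
S_{3/2} E_{-1} f = (27/8)x^4 - (63/4)x^3 + (45/2)x^2 - 13x + 2/3
[E_{-1}, S_{3/2}] f = -(9/2)x^3 + 18x^2 - (83/4)x + 179/24
Δ [E_{-1}, S_{3/2}] f = -(27/2)x^2 + (45/2)x - 29/4
Δ (Δ ∘ [E_{-1}, S_{3/2}]) f = -27x + 9
S_{3/2} Δ (Δ ∘ [E_{-1}, S_{3/2}]) f = -(81/2)x + 9
θ S_{3/2} Δ (Δ ∘ [E_{-1}, S_{3/2}]) f = -(81/2)x


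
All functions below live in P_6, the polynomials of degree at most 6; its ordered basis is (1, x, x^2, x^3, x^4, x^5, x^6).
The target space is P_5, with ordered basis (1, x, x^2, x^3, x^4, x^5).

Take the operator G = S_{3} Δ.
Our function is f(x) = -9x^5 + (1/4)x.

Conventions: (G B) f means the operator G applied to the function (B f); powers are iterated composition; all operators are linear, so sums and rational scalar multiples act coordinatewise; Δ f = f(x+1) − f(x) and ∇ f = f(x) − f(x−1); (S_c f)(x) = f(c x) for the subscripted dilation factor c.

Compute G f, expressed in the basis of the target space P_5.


g(x) = -3645x^4 - 2430x^3 - 810x^2 - 135x - 35/4

Δ f = -45x^4 - 90x^3 - 90x^2 - 45x - 35/4
S_{3} Δ f = -3645x^4 - 2430x^3 - 810x^2 - 135x - 35/4


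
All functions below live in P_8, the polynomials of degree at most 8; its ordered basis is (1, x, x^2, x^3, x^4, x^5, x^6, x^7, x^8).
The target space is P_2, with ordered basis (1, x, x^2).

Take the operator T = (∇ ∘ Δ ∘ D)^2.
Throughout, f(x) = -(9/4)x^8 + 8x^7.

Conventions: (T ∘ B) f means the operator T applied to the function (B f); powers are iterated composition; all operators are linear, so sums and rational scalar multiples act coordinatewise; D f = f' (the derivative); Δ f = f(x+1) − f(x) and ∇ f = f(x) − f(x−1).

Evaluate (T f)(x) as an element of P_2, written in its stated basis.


D f = -18x^7 + 56x^6
Δ D f = -126x^6 - 42x^5 + 210x^4 + 490x^3 + 462x^2 + 210x + 38
∇ Δ D f = -756x^5 + 1680x^4 - 1260x^3 + 1680x^2 - 252x + 112
D (∇ ∘ Δ ∘ D) f = -3780x^4 + 6720x^3 - 3780x^2 + 3360x - 252
Δ D (∇ ∘ Δ ∘ D) f = -15120x^3 - 2520x^2 - 2520x + 2520
∇ Δ D (∇ ∘ Δ ∘ D) f = -45360x^2 + 40320x - 15120

the result is g(x) = -45360x^2 + 40320x - 15120


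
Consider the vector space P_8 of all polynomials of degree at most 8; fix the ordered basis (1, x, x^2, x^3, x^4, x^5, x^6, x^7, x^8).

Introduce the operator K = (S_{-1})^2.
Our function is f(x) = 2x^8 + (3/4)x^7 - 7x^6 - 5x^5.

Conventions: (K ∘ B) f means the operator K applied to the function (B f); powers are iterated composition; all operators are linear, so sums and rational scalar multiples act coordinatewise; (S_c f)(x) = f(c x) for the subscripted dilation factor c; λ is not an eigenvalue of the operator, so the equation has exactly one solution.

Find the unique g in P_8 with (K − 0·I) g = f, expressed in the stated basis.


write g with unknown coordinates in the stated basis and equate coefficients in (K − 0·I) g = f
solving from the highest basis element down gives g = 2x^8 + (3/4)x^7 - 7x^6 - 5x^5
check: K g = 2x^8 + (3/4)x^7 - 7x^6 - 5x^5
so K g − 0·g = 2x^8 + (3/4)x^7 - 7x^6 - 5x^5 = f ✓

g(x) = 2x^8 + (3/4)x^7 - 7x^6 - 5x^5


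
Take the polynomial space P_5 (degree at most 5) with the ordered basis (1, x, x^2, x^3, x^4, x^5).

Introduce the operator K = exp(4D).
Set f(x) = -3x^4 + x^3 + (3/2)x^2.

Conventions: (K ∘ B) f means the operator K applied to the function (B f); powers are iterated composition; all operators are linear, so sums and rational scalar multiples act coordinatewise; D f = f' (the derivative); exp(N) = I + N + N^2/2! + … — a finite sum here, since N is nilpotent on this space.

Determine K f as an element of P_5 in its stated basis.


order-1 term: -48x^3 + 12x^2 + 12x
order-2 term: -288x^2 + 48x + 24
order-3 term: -768x + 64
order-4 term: -768
the series for exp(4D) f terminates at order 4
exp(4D) f = -3x^4 - 47x^3 - (549/2)x^2 - 708x - 680

the image equals g(x) = -3x^4 - 47x^3 - (549/2)x^2 - 708x - 680


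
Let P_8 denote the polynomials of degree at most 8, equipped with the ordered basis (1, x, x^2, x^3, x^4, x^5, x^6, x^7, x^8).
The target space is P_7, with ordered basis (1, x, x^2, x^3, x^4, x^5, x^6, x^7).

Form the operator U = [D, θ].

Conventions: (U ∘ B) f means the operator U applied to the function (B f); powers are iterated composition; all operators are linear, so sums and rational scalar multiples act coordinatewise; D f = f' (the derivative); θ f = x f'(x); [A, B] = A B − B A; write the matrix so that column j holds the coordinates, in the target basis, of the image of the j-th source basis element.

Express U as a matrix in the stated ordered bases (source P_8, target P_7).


the matrix is [[0, 1, 0, 0, 0, 0, 0, 0, 0]; [0, 0, 2, 0, 0, 0, 0, 0, 0]; [0, 0, 0, 3, 0, 0, 0, 0, 0]; [0, 0, 0, 0, 4, 0, 0, 0, 0]; [0, 0, 0, 0, 0, 5, 0, 0, 0]; [0, 0, 0, 0, 0, 0, 6, 0, 0]; [0, 0, 0, 0, 0, 0, 0, 7, 0]; [0, 0, 0, 0, 0, 0, 0, 0, 8]] (rows listed top to bottom)

image of 1: 0
image of x: 1
image of x^2: 2x
image of x^3: 3x^2
image of x^4: 4x^3
image of x^5: 5x^4
image of x^6: 6x^5
image of x^7: 7x^6
image of x^8: 8x^7
each image's coordinates form column j of the matrix


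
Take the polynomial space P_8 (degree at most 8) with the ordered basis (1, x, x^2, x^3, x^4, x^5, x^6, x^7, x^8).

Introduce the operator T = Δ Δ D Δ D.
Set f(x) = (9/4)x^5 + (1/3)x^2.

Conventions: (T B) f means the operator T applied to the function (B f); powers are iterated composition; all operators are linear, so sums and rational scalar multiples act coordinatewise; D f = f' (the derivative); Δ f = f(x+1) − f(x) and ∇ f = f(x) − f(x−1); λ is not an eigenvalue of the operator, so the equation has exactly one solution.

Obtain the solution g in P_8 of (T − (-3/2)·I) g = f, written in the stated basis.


the result is g(x) = (3/2)x^5 + (2/9)x^2 - 120

write g with unknown coordinates in the stated basis and equate coefficients in (T − (-3/2)·I) g = f
solving from the highest basis element down gives g = (3/2)x^5 + (2/9)x^2 - 120
check: T g = 180
so T g − (-3/2)·g = (9/4)x^5 + (1/3)x^2 = f ✓


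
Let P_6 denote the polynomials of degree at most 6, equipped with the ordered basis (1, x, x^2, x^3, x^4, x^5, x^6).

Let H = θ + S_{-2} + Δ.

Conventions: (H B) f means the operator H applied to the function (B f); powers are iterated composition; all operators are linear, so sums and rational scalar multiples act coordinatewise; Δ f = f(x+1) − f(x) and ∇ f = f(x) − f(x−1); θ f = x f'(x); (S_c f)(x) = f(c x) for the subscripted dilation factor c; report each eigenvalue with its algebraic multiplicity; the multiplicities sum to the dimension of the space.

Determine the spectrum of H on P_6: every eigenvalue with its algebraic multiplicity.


image of 1: 1
image of x: -x + 1
image of x^2: 6x^2 + 2x + 1
image of x^3: -5x^3 + 3x^2 + 3x + 1
image of x^4: 20x^4 + 4x^3 + 6x^2 + 4x + 1
image of x^5: -27x^5 + 5x^4 + 10x^3 + 10x^2 + 5x + 1
image of x^6: 70x^6 + 6x^5 + 15x^4 + 20x^3 + 15x^2 + 6x + 1
the matrix is upper triangular; its diagonal is (1, -1, 6, -5, 20, -27, 70)
for a triangular matrix the eigenvalues are the diagonal entries, with algebraic multiplicity their repetition count

λ = -27 (multiplicity 1), λ = -5 (multiplicity 1), λ = -1 (multiplicity 1), λ = 1 (multiplicity 1), λ = 6 (multiplicity 1), λ = 20 (multiplicity 1), λ = 70 (multiplicity 1)


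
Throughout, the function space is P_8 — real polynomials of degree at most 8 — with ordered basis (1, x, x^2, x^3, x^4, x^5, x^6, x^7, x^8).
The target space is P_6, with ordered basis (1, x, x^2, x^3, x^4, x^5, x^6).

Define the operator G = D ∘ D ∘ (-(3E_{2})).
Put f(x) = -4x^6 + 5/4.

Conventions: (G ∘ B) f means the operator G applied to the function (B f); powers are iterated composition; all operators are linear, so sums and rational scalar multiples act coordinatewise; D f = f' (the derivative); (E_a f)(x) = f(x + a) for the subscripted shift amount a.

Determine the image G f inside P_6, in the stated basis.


E_{2} f = -4x^6 - 48x^5 - 240x^4 - 640x^3 - 960x^2 - 768x - 1019/4
(3E_{2}) f = -12x^6 - 144x^5 - 720x^4 - 1920x^3 - 2880x^2 - 2304x - 3057/4
(-(3E_{2})) f = 12x^6 + 144x^5 + 720x^4 + 1920x^3 + 2880x^2 + 2304x + 3057/4
D (-(3E_{2})) f = 72x^5 + 720x^4 + 2880x^3 + 5760x^2 + 5760x + 2304
D D (-(3E_{2})) f = 360x^4 + 2880x^3 + 8640x^2 + 11520x + 5760

the result is g(x) = 360x^4 + 2880x^3 + 8640x^2 + 11520x + 5760


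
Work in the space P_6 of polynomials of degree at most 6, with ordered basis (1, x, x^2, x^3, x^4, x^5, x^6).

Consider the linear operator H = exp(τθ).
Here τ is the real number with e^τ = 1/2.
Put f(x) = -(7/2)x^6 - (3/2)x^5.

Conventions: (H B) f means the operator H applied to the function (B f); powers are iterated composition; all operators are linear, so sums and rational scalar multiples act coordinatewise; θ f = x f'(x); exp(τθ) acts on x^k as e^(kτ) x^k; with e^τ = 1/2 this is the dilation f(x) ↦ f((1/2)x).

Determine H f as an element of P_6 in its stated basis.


the image equals g(x) = -(7/128)x^6 - (3/64)x^5

exp(τθ) x^k = e^(kτ) x^k; with e^τ = 1/2 this sends x^k to (1/2)^k x^k
x^5 ↦ 1/32 x^5
x^6 ↦ 1/64 x^6
applying this coordinatewise to f: exp(τθ) f = -(7/128)x^6 - (3/64)x^5


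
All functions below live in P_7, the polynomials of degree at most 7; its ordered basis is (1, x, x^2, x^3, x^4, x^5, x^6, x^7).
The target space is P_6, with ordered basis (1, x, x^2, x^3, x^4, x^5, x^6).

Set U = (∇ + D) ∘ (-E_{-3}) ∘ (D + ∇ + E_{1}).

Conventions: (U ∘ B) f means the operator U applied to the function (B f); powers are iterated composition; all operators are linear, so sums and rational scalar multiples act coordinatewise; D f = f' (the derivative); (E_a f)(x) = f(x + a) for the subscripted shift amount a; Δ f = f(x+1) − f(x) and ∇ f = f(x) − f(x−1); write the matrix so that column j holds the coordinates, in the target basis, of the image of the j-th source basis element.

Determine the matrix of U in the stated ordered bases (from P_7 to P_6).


image of 1: 0
image of x: -2
image of x^2: -4x + 1
image of x^3: -6x^2 + 3x + 53
image of x^4: -8x^3 + 6x^2 + 212x - 501
image of x^5: -10x^4 + 10x^3 + 530x^2 - 2505x + 3319
image of x^6: -12x^5 + 15x^4 + 1060x^3 - 7515x^2 + 19914x - 19107
image of x^7: -14x^6 + 21x^5 + 1855x^4 - 17535x^3 + 69699x^2 - 133749x + 102381
each image's coordinates form column j of the matrix

the matrix is [[0, -2, 1, 53, -501, 3319, -19107, 102381]; [0, 0, -4, 3, 212, -2505, 19914, -133749]; [0, 0, 0, -6, 6, 530, -7515, 69699]; [0, 0, 0, 0, -8, 10, 1060, -17535]; [0, 0, 0, 0, 0, -10, 15, 1855]; [0, 0, 0, 0, 0, 0, -12, 21]; [0, 0, 0, 0, 0, 0, 0, -14]] (rows listed top to bottom)


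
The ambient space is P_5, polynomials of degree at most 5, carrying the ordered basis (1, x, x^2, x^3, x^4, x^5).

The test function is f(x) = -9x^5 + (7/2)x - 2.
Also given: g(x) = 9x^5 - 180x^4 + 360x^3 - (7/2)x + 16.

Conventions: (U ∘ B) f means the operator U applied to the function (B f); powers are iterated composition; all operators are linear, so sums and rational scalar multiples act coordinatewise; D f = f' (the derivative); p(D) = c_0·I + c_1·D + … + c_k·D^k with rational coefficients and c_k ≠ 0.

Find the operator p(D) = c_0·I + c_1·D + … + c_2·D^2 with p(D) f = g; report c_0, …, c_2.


c_0 = -1, c_1 = 4, c_2 = -2

D^0 f = -9x^5 + (7/2)x - 2
D^1 f = -45x^4 + 7/2
D^2 f = -180x^3
matching coefficients of g against c_0 f + c_1 Df + … from the top degree down determines the c_i
solution: c_0 = -1, c_1 = 4, c_2 = -2


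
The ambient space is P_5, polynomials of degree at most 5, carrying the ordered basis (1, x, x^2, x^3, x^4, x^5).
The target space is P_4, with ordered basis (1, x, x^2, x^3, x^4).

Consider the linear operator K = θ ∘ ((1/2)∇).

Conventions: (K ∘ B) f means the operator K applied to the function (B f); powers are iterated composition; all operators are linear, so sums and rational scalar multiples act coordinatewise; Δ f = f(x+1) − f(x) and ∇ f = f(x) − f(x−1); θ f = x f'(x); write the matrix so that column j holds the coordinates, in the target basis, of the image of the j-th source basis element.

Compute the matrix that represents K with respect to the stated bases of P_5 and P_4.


the matrix is [[0, 0, 0, 0, 0, 0]; [0, 0, 1, -3/2, 2, -5/2]; [0, 0, 0, 3, -6, 10]; [0, 0, 0, 0, 6, -15]; [0, 0, 0, 0, 0, 10]] (rows listed top to bottom)

image of 1: 0
image of x: 0
image of x^2: x
image of x^3: 3x^2 - (3/2)x
image of x^4: 6x^3 - 6x^2 + 2x
image of x^5: 10x^4 - 15x^3 + 10x^2 - (5/2)x
each image's coordinates form column j of the matrix


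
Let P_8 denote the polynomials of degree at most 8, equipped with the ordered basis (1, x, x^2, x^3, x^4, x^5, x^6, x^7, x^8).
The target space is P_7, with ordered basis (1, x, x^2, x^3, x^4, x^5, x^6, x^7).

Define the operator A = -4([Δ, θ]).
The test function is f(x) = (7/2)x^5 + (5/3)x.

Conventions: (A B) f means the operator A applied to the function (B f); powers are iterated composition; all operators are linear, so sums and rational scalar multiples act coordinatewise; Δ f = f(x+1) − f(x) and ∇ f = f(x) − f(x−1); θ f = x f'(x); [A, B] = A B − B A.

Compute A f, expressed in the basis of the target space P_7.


θ f = (35/2)x^5 + (5/3)x
Δ θ f = (175/2)x^4 + 175x^3 + 175x^2 + (175/2)x + 115/6
Δ f = (35/2)x^4 + 35x^3 + 35x^2 + (35/2)x + 31/6
θ Δ f = 70x^4 + 105x^3 + 70x^2 + (35/2)x
[Δ, θ] f = (35/2)x^4 + 70x^3 + 105x^2 + 70x + 115/6
(-4([Δ, θ])) f = -70x^4 - 280x^3 - 420x^2 - 280x - 230/3

the result is g(x) = -70x^4 - 280x^3 - 420x^2 - 280x - 230/3


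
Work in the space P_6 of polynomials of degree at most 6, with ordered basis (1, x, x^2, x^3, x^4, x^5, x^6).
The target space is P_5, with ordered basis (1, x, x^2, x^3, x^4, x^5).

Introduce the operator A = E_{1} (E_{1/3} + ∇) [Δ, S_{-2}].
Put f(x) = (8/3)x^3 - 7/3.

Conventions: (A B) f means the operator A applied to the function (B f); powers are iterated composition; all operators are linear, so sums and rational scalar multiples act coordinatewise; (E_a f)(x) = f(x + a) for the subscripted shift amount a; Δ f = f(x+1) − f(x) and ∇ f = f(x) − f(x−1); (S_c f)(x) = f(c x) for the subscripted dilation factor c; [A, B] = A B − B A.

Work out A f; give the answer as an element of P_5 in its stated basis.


S_{-2} f = -(64/3)x^3 - 7/3
Δ S_{-2} f = -64x^2 - 64x - 64/3
Δ f = 8x^2 + 8x + 8/3
S_{-2} Δ f = 32x^2 - 16x + 8/3
[Δ, S_{-2}] f = -96x^2 - 48x - 24
E_{1/3} [Δ, S_{-2}] f = -96x^2 - 112x - 152/3
∇ [Δ, S_{-2}] f = -192x + 48
(E_{1/3} + ∇) [Δ, S_{-2}] f = -96x^2 - 304x - 8/3
E_{1} (E_{1/3} + ∇) [Δ, S_{-2}] f = -96x^2 - 496x - 1208/3

g(x) = -96x^2 - 496x - 1208/3


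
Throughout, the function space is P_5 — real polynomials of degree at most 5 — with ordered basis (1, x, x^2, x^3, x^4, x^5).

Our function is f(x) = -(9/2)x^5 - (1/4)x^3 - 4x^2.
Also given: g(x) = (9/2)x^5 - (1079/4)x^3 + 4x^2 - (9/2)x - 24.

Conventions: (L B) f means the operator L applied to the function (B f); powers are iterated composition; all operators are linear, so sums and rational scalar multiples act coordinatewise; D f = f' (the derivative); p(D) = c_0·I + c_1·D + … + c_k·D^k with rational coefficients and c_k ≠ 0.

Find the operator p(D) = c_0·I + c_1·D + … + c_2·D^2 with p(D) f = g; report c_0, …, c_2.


D^0 f = -(9/2)x^5 - (1/4)x^3 - 4x^2
D^1 f = -(45/2)x^4 - (3/4)x^2 - 8x
D^2 f = -90x^3 - (3/2)x - 8
matching coefficients of g against c_0 f + c_1 Df + … from the top degree down determines the c_i
solution: c_0 = -1, c_1 = 0, c_2 = 3

c_0 = -1, c_1 = 0, c_2 = 3


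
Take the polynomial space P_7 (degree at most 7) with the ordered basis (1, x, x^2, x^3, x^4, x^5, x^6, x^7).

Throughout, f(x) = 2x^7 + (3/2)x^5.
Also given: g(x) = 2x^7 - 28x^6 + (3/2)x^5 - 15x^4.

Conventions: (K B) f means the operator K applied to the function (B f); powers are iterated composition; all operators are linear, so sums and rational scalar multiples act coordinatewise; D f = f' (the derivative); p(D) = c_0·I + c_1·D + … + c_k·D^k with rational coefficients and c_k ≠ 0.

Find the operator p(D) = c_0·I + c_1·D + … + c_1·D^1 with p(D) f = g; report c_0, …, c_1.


D^0 f = 2x^7 + (3/2)x^5
D^1 f = 14x^6 + (15/2)x^4
matching coefficients of g against c_0 f + c_1 Df + … from the top degree down determines the c_i
solution: c_0 = 1, c_1 = -2

p(D) = I − 2·D, i.e. c_0 = 1, c_1 = -2
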